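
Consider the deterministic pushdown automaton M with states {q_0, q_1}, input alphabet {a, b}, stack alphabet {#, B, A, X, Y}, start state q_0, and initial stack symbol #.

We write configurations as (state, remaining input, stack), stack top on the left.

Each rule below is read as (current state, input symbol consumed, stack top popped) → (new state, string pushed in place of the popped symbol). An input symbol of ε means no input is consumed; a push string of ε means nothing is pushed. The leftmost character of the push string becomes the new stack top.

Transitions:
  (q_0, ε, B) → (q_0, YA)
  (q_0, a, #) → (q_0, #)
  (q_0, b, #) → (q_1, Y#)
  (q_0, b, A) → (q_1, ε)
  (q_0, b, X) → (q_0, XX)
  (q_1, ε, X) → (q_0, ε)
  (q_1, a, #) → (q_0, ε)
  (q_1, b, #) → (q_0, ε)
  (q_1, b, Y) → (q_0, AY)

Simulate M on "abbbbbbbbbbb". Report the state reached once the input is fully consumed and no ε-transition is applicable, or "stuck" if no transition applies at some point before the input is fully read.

(q_0, abbbbbbbbbbb, #)
  read a, top #: go to q_0, push # → (q_0, bbbbbbbbbbb, #)
  read b, top #: go to q_1, push Y# → (q_1, bbbbbbbbbb, Y#)
  read b, top Y: go to q_0, push AY → (q_0, bbbbbbbbb, AY#)
  read b, top A: go to q_1, push ε → (q_1, bbbbbbbb, Y#)
  read b, top Y: go to q_0, push AY → (q_0, bbbbbbb, AY#)
  read b, top A: go to q_1, push ε → (q_1, bbbbbb, Y#)
  read b, top Y: go to q_0, push AY → (q_0, bbbbb, AY#)
  read b, top A: go to q_1, push ε → (q_1, bbbb, Y#)
  read b, top Y: go to q_0, push AY → (q_0, bbb, AY#)
  read b, top A: go to q_1, push ε → (q_1, bb, Y#)
  read b, top Y: go to q_0, push AY → (q_0, b, AY#)
  read b, top A: go to q_1, push ε → (q_1, ε, Y#)
All input consumed; M is in state q_1.

q_1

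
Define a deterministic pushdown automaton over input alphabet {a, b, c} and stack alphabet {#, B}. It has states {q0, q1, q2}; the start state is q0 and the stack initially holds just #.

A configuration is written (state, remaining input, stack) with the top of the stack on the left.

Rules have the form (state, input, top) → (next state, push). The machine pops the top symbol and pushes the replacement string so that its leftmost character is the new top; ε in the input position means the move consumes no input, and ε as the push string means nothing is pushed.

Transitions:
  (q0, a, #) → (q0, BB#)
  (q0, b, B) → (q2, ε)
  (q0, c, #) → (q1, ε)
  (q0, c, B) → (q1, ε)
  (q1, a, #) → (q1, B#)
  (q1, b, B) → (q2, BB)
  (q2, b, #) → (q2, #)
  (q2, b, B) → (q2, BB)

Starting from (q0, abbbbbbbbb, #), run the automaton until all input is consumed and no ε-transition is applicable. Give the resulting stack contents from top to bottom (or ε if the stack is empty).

(q0, abbbbbbbbb, #)
  read a, top #: go to q0, push BB# → (q0, bbbbbbbbb, BB#)
  read b, top B: go to q2, push ε → (q2, bbbbbbbb, B#)
  read b, top B: go to q2, push BB → (q2, bbbbbbb, BB#)
  read b, top B: go to q2, push BB → (q2, bbbbbb, BBB#)
  read b, top B: go to q2, push BB → (q2, bbbbb, BBBB#)
  read b, top B: go to q2, push BB → (q2, bbbb, BBBBB#)
  read b, top B: go to q2, push BB → (q2, bbb, BBBBBB#)
  read b, top B: go to q2, push BB → (q2, bb, BBBBBBB#)
  read b, top B: go to q2, push BB → (q2, b, BBBBBBBB#)
  read b, top B: go to q2, push BB → (q2, ε, BBBBBBBBB#)
All input consumed in state q2 with stack BBBBBBBBB#.

BBBBBBBBB#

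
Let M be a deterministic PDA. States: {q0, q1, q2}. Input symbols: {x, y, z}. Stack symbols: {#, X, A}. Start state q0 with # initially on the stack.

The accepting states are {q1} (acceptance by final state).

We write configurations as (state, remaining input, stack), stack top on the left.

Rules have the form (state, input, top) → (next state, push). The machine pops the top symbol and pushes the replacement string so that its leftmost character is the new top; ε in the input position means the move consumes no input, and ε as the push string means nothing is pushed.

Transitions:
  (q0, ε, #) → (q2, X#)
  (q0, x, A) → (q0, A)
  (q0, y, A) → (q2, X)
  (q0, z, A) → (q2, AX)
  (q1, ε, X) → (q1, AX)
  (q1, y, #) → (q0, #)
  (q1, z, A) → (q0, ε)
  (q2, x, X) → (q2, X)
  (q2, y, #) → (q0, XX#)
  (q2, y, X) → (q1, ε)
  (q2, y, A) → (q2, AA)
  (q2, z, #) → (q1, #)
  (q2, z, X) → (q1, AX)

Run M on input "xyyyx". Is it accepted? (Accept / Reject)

Reject

(q0, xyyyx, #) ⊢ (q2, xyyyx, X#) ⊢ (q2, yyyx, X#) ⊢ (q1, yyx, #) ⊢ (q0, yx, #) ⊢ (q2, yx, X#) ⊢ (q1, x, #)
No transition applies at (q1, x, #); input not fully consumed.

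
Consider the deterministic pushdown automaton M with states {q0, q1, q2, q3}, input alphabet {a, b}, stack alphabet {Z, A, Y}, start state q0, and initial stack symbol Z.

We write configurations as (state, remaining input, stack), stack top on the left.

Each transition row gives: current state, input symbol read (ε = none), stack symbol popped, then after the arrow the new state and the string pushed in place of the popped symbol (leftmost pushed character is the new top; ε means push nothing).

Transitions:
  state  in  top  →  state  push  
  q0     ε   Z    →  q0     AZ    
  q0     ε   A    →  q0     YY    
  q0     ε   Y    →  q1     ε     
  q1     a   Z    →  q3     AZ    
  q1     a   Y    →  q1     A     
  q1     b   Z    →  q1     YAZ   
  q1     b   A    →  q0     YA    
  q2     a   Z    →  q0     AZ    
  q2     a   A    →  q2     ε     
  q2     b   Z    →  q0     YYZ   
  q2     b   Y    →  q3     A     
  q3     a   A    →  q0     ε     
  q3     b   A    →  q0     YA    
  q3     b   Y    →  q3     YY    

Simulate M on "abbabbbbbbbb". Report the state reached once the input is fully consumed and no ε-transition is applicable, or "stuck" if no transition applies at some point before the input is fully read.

(q0, abbabbbbbbbb, Z)
  ε-move, top Z: go to q0, push AZ → (q0, abbabbbbbbbb, AZ)
  ε-move, top A: go to q0, push YY → (q0, abbabbbbbbbb, YYZ)
  ε-move, top Y: go to q1, push ε → (q1, abbabbbbbbbb, YZ)
  read a, top Y: go to q1, push A → (q1, bbabbbbbbbb, AZ)
  read b, top A: go to q0, push YA → (q0, babbbbbbbb, YAZ)
  ε-move, top Y: go to q1, push ε → (q1, babbbbbbbb, AZ)
  read b, top A: go to q0, push YA → (q0, abbbbbbbb, YAZ)
  ε-move, top Y: go to q1, push ε → (q1, abbbbbbbb, AZ)
No transition for (q1, a, top A); M blocks with input abbbbbbbb remaining.

stuck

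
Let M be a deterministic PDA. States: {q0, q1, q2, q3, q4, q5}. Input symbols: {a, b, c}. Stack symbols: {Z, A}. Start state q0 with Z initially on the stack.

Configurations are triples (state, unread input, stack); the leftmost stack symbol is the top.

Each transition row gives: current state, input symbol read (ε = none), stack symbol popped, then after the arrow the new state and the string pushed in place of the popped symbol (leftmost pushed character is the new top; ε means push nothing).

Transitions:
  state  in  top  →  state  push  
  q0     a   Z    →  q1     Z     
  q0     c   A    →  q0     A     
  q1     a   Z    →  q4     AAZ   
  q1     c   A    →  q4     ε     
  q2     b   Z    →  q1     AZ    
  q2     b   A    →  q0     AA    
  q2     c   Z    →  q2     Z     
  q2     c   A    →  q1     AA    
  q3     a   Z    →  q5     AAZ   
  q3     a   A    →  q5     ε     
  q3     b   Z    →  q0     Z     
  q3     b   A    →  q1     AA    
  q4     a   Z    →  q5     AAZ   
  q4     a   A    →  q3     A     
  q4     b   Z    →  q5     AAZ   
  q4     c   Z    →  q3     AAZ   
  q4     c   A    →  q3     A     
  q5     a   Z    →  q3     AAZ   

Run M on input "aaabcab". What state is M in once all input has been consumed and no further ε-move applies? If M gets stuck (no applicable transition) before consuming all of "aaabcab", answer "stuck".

q1

(q0, aaabcab, Z) ⊢ (q1, aabcab, Z) ⊢ (q4, abcab, AAZ) ⊢ (q3, bcab, AAZ) ⊢ (q1, cab, AAAZ) ⊢ (q4, ab, AAZ) ⊢ (q3, b, AAZ) ⊢ (q1, ε, AAAZ)
All input consumed; M is in state q1.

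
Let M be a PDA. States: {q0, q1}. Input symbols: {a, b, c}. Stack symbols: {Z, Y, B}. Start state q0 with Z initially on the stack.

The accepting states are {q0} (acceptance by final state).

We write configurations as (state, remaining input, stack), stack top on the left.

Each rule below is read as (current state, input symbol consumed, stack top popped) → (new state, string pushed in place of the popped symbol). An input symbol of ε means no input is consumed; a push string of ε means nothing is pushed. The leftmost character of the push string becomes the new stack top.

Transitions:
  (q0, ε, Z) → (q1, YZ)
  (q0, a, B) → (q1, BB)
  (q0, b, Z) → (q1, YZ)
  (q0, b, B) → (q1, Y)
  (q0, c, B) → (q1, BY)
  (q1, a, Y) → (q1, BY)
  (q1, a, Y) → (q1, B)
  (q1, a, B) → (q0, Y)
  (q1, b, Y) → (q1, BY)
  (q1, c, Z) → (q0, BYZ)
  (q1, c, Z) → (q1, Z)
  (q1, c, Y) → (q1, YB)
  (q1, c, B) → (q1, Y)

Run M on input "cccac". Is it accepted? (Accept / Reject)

Reject

No computation consumes all input and reaches a final state.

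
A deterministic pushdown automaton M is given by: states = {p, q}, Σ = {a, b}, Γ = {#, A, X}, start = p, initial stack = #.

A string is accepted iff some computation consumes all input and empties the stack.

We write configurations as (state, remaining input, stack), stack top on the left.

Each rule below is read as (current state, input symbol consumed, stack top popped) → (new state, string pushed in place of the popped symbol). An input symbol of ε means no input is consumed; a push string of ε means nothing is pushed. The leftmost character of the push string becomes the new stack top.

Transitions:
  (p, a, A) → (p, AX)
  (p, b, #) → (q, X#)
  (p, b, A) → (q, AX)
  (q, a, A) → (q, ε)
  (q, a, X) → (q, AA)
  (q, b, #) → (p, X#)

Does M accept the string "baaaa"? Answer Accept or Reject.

Reject

(p, baaaa, #) ⊢ (q, aaaa, X#) ⊢ (q, aaa, AA#) ⊢ (q, aa, A#) ⊢ (q, a, #)
No transition applies at (q, a, #); input not fully consumed.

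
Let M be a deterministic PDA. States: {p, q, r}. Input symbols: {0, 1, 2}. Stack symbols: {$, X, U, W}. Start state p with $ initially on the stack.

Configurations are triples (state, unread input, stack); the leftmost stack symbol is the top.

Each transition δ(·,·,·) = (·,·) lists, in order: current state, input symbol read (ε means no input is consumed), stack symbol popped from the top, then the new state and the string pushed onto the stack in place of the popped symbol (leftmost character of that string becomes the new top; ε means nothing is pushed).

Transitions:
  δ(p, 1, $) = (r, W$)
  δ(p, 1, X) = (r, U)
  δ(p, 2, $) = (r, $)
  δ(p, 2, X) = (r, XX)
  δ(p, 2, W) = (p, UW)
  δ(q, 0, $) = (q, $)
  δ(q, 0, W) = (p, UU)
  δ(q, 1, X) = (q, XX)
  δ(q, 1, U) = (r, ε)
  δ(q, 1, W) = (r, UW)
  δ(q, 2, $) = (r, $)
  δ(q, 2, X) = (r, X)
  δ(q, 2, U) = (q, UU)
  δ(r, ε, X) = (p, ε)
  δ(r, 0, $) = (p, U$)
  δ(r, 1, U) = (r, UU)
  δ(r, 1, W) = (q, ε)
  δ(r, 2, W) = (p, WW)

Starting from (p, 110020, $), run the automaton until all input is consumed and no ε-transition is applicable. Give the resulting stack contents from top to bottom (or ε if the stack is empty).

(p, 110020, $)
  read 1, top $: go to r, push W$ → (r, 10020, W$)
  read 1, top W: go to q, push ε → (q, 0020, $)
  read 0, top $: go to q, push $ → (q, 020, $)
  read 0, top $: go to q, push $ → (q, 20, $)
  read 2, top $: go to r, push $ → (r, 0, $)
  read 0, top $: go to p, push U$ → (p, ε, U$)
All input consumed in state p with stack U$.

U$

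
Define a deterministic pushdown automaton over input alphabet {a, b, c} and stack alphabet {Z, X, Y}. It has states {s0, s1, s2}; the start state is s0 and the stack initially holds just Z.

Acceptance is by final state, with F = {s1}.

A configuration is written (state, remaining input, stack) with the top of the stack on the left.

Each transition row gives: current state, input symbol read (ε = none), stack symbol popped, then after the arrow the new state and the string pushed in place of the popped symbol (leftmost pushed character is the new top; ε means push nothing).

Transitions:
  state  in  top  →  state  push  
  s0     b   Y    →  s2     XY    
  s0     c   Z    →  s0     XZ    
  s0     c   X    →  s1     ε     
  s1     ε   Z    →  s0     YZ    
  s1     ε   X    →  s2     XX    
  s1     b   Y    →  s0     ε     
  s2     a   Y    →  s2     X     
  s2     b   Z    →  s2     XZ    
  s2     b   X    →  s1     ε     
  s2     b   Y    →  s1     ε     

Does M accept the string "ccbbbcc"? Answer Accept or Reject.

Accept

(s0, ccbbbcc, Z) ⊢ (s0, cbbbcc, XZ) ⊢ (s1, bbbcc, Z) ⊢ (s0, bbbcc, YZ) ⊢ (s2, bbcc, XYZ) ⊢ (s1, bcc, YZ) ⊢ (s0, cc, Z) ⊢ (s0, c, XZ) ⊢ (s1, ε, Z)
All input consumed; state s1 ∈ F.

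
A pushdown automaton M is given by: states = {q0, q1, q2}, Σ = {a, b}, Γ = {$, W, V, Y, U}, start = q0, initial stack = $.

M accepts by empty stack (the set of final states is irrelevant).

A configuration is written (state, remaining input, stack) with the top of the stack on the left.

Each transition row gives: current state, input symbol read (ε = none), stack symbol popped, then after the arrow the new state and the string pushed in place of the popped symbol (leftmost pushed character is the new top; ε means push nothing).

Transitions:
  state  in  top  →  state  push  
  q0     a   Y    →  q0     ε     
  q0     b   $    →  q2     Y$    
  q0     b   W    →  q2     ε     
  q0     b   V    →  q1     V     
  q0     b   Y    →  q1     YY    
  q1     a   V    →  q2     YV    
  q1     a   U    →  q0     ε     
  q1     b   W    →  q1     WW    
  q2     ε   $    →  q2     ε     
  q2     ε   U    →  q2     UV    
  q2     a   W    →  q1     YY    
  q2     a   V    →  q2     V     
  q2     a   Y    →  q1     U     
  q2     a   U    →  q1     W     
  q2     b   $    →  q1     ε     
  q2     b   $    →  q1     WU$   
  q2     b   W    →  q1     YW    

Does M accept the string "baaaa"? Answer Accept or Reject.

No computation consumes all input and empties the stack.

Reject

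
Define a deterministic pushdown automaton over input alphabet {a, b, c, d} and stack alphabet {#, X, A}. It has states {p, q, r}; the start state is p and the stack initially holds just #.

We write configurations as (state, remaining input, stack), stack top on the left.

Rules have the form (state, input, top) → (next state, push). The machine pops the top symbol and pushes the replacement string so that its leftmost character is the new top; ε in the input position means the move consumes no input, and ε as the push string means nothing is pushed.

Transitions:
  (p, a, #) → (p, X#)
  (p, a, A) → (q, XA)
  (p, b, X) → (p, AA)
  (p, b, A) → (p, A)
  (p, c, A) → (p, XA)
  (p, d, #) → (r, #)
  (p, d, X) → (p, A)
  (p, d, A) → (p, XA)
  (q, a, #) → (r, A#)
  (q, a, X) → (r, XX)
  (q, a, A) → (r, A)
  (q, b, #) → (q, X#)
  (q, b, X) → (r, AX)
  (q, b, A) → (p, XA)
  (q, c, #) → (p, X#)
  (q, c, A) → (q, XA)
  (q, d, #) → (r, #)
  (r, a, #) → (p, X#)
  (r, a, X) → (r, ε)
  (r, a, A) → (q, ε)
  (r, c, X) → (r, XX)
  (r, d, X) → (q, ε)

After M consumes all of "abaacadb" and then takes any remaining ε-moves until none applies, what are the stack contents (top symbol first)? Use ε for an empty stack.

AXAA#

(p, abaacadb, #)
  read a, top #: go to p, push X# → (p, baacadb, X#)
  read b, top X: go to p, push AA → (p, aacadb, AA#)
  read a, top A: go to q, push XA → (q, acadb, XAA#)
  read a, top X: go to r, push XX → (r, cadb, XXAA#)
  read c, top X: go to r, push XX → (r, adb, XXXAA#)
  read a, top X: go to r, push ε → (r, db, XXAA#)
  read d, top X: go to q, push ε → (q, b, XAA#)
  read b, top X: go to r, push AX → (r, ε, AXAA#)
All input consumed in state r with stack AXAA#.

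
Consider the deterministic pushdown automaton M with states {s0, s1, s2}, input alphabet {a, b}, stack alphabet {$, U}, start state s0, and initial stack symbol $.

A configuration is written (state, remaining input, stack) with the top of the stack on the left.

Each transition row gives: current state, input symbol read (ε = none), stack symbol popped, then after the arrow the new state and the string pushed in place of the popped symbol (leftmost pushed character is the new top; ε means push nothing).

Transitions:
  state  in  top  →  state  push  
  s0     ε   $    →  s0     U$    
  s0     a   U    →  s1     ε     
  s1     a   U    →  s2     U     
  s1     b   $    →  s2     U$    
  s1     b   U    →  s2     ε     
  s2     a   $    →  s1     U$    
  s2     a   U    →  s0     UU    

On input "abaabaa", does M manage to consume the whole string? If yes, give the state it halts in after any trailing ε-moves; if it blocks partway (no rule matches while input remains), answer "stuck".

(s0, abaabaa, $)
  ε-move, top $: go to s0, push U$ → (s0, abaabaa, U$)
  read a, top U: go to s1, push ε → (s1, baabaa, $)
  read b, top $: go to s2, push U$ → (s2, aabaa, U$)
  read a, top U: go to s0, push UU → (s0, abaa, UU$)
  read a, top U: go to s1, push ε → (s1, baa, U$)
  read b, top U: go to s2, push ε → (s2, aa, $)
  read a, top $: go to s1, push U$ → (s1, a, U$)
  read a, top U: go to s2, push U → (s2, ε, U$)
All input consumed; M is in state s2.

s2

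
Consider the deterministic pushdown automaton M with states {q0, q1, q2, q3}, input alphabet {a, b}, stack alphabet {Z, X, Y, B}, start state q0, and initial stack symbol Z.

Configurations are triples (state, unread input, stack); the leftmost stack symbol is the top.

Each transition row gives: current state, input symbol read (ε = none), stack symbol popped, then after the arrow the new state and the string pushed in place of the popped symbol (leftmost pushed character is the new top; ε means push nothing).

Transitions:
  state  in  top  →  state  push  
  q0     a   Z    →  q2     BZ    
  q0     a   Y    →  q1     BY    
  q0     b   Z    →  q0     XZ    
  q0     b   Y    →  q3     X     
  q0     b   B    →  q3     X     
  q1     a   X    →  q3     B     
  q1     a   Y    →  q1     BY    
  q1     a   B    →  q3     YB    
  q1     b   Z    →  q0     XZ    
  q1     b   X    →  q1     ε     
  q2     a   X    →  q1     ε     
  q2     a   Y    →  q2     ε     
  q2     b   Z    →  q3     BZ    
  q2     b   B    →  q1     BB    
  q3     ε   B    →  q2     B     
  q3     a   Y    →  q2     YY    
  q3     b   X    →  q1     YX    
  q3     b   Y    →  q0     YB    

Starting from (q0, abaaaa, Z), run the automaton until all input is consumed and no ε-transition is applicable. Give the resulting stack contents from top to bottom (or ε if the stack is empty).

(q0, abaaaa, Z)
  read a, top Z: go to q2, push BZ → (q2, baaaa, BZ)
  read b, top B: go to q1, push BB → (q1, aaaa, BBZ)
  read a, top B: go to q3, push YB → (q3, aaa, YBBZ)
  read a, top Y: go to q2, push YY → (q2, aa, YYBBZ)
  read a, top Y: go to q2, push ε → (q2, a, YBBZ)
  read a, top Y: go to q2, push ε → (q2, ε, BBZ)
All input consumed in state q2 with stack BBZ.

BBZ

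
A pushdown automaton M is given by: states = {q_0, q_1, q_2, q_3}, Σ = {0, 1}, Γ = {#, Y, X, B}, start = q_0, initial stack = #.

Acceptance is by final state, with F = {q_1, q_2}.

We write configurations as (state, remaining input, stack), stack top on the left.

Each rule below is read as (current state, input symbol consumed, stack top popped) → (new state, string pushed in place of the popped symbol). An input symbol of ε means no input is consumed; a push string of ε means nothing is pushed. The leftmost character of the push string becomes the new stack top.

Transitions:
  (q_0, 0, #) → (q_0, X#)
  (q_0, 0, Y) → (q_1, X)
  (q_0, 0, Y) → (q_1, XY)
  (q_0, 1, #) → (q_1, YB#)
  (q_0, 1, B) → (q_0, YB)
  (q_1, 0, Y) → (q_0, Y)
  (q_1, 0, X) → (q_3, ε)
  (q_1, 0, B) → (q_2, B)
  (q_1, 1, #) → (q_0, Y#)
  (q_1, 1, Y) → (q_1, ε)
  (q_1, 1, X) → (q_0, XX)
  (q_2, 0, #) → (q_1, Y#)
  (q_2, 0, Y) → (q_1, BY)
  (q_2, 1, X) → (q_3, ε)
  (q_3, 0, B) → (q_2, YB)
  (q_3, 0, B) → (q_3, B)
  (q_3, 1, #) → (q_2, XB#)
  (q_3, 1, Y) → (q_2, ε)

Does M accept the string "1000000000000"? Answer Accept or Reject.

One accepting computation: (q_0, 1000000000000, #) ⊢ (q_1, 000000000000, YB#) ⊢ (q_0, 00000000000, YB#) ⊢ (q_1, 0000000000, XB#) ⊢ (q_3, 000000000, B#) ⊢ (q_3, 00000000, B#) ⊢ (q_3, 0000000, B#) ⊢ (q_3, 000000, B#) ⊢ (q_3, 00000, B#) ⊢ (q_3, 0000, B#) ⊢ (q_3, 000, B#) ⊢ (q_2, 00, YB#) ⊢ (q_1, 0, BYB#) ⊢ (q_2, ε, BYB#)
All input consumed and state q_2 ∈ F.

Accept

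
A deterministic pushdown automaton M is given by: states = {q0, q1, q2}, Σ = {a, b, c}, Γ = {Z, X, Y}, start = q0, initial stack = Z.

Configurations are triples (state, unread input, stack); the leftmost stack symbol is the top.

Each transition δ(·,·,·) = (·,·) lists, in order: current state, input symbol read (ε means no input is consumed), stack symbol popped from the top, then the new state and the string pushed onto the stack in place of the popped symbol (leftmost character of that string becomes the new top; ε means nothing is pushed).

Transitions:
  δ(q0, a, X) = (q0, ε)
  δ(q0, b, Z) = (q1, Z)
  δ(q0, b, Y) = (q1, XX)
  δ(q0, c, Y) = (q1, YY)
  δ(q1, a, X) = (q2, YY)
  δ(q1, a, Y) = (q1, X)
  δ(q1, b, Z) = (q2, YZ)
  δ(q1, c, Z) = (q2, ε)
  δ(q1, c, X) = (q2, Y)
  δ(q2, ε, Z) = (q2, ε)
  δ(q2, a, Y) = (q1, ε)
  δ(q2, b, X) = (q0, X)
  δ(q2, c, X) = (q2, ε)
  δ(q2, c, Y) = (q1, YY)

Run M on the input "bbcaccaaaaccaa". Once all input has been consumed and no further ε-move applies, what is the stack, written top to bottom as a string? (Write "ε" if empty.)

(q0, bbcaccaaaaccaa, Z)
  read b, top Z: go to q1, push Z → (q1, bcaccaaaaccaa, Z)
  read b, top Z: go to q2, push YZ → (q2, caccaaaaccaa, YZ)
  read c, top Y: go to q1, push YY → (q1, accaaaaccaa, YYZ)
  read a, top Y: go to q1, push X → (q1, ccaaaaccaa, XYZ)
  read c, top X: go to q2, push Y → (q2, caaaaccaa, YYZ)
  read c, top Y: go to q1, push YY → (q1, aaaaccaa, YYYZ)
  read a, top Y: go to q1, push X → (q1, aaaccaa, XYYZ)
  read a, top X: go to q2, push YY → (q2, aaccaa, YYYYZ)
  read a, top Y: go to q1, push ε → (q1, accaa, YYYZ)
  read a, top Y: go to q1, push X → (q1, ccaa, XYYZ)
  read c, top X: go to q2, push Y → (q2, caa, YYYZ)
  read c, top Y: go to q1, push YY → (q1, aa, YYYYZ)
  read a, top Y: go to q1, push X → (q1, a, XYYYZ)
  read a, top X: go to q2, push YY → (q2, ε, YYYYYZ)
All input consumed in state q2 with stack YYYYYZ.

YYYYYZ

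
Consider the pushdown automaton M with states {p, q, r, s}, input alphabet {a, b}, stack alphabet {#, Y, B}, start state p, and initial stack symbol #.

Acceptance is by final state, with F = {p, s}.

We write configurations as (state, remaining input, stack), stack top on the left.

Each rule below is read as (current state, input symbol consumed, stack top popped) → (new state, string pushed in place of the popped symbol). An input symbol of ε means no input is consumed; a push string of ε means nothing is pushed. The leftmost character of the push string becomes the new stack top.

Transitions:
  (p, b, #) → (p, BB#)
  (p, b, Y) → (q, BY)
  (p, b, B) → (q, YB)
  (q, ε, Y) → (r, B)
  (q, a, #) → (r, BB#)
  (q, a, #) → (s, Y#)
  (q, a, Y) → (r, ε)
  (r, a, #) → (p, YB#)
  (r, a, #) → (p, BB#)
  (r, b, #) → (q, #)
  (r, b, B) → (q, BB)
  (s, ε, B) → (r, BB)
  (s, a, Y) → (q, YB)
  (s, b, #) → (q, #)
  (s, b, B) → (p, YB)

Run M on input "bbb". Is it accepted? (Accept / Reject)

Reject

No computation consumes all input and reaches a final state.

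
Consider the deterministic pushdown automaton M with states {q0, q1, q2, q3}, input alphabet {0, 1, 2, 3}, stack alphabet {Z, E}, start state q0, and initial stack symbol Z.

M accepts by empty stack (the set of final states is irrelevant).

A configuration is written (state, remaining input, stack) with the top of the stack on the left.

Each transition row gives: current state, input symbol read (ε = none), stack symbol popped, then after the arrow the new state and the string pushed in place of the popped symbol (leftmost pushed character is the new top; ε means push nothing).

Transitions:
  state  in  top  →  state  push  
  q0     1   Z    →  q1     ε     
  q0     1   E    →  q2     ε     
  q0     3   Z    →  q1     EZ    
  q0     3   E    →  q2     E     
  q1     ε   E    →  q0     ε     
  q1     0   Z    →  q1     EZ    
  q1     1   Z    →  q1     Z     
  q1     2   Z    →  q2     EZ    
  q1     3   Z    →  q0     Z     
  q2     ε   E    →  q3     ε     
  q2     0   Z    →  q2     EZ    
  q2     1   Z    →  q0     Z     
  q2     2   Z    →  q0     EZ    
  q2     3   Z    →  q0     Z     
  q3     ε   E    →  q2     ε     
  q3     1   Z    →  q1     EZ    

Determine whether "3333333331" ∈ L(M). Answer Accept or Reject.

Accept

(q0, 3333333331, Z)
  read 3, top Z: go to q1, push EZ → (q1, 333333331, EZ)
  ε-move, top E: go to q0, push ε → (q0, 333333331, Z)
  read 3, top Z: go to q1, push EZ → (q1, 33333331, EZ)
  ε-move, top E: go to q0, push ε → (q0, 33333331, Z)
  read 3, top Z: go to q1, push EZ → (q1, 3333331, EZ)
  ε-move, top E: go to q0, push ε → (q0, 3333331, Z)
  read 3, top Z: go to q1, push EZ → (q1, 333331, EZ)
  ε-move, top E: go to q0, push ε → (q0, 333331, Z)
  read 3, top Z: go to q1, push EZ → (q1, 33331, EZ)
  ε-move, top E: go to q0, push ε → (q0, 33331, Z)
  read 3, top Z: go to q1, push EZ → (q1, 3331, EZ)
  ε-move, top E: go to q0, push ε → (q0, 3331, Z)
  read 3, top Z: go to q1, push EZ → (q1, 331, EZ)
  ε-move, top E: go to q0, push ε → (q0, 331, Z)
  read 3, top Z: go to q1, push EZ → (q1, 31, EZ)
  ε-move, top E: go to q0, push ε → (q0, 31, Z)
  read 3, top Z: go to q1, push EZ → (q1, 1, EZ)
  ε-move, top E: go to q0, push ε → (q0, 1, Z)
  read 1, top Z: go to q1, push ε → (q1, ε, ε)
All input consumed and the stack is empty.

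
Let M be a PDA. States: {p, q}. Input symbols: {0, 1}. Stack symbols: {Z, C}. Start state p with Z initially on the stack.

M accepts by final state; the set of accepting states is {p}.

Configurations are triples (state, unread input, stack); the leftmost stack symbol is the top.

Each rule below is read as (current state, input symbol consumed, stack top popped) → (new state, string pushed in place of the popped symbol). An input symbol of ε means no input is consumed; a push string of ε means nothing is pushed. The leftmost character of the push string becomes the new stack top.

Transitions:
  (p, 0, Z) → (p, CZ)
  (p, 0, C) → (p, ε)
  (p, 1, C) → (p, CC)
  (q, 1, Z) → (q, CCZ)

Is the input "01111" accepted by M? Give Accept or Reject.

One accepting computation: (p, 01111, Z) ⊢ (p, 1111, CZ) ⊢ (p, 111, CCZ) ⊢ (p, 11, CCCZ) ⊢ (p, 1, CCCCZ) ⊢ (p, ε, CCCCCZ)
All input consumed and state p ∈ F.

Accept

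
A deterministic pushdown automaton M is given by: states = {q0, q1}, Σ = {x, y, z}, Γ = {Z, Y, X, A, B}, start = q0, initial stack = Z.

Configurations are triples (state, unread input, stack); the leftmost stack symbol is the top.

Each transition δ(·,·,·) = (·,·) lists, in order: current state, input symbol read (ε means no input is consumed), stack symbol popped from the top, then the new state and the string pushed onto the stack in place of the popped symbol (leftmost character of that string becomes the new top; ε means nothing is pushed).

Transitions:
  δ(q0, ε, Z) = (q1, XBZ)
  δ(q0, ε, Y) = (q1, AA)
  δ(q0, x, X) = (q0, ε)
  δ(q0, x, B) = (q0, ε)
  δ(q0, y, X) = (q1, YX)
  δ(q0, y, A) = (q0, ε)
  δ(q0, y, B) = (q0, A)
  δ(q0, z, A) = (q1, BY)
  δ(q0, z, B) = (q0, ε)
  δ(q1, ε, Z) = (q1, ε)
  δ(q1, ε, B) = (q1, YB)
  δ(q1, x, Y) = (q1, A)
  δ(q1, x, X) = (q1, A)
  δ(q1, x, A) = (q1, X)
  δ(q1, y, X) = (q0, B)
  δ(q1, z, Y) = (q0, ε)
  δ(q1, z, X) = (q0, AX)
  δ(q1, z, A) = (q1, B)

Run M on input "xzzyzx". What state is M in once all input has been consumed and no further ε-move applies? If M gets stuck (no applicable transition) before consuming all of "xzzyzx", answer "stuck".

q1

(q0, xzzyzx, Z)
  ε-move, top Z: go to q1, push XBZ → (q1, xzzyzx, XBZ)
  read x, top X: go to q1, push A → (q1, zzyzx, ABZ)
  read z, top A: go to q1, push B → (q1, zyzx, BBZ)
  ε-move, top B: go to q1, push YB → (q1, zyzx, YBBZ)
  read z, top Y: go to q0, push ε → (q0, yzx, BBZ)
  read y, top B: go to q0, push A → (q0, zx, ABZ)
  read z, top A: go to q1, push BY → (q1, x, BYBZ)
  ε-move, top B: go to q1, push YB → (q1, x, YBYBZ)
  read x, top Y: go to q1, push A → (q1, ε, ABYBZ)
All input consumed; M is in state q1.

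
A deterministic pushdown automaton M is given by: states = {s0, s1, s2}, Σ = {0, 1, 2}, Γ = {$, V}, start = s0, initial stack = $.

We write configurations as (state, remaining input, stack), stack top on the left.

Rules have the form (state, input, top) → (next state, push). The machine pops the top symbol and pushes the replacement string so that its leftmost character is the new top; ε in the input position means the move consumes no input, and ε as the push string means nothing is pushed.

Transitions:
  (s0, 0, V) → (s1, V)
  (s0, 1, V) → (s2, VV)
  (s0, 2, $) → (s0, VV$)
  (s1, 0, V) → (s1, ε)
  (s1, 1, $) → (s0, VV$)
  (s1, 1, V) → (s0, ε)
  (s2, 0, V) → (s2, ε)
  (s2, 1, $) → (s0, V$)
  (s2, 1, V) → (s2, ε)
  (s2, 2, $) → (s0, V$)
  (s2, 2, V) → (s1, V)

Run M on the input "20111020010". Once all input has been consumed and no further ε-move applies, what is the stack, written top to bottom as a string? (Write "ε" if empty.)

(s0, 20111020010, $)
  read 2, top $: go to s0, push VV$ → (s0, 0111020010, VV$)
  read 0, top V: go to s1, push V → (s1, 111020010, VV$)
  read 1, top V: go to s0, push ε → (s0, 11020010, V$)
  read 1, top V: go to s2, push VV → (s2, 1020010, VV$)
  read 1, top V: go to s2, push ε → (s2, 020010, V$)
  read 0, top V: go to s2, push ε → (s2, 20010, $)
  read 2, top $: go to s0, push V$ → (s0, 0010, V$)
  read 0, top V: go to s1, push V → (s1, 010, V$)
  read 0, top V: go to s1, push ε → (s1, 10, $)
  read 1, top $: go to s0, push VV$ → (s0, 0, VV$)
  read 0, top V: go to s1, push V → (s1, ε, VV$)
All input consumed in state s1 with stack VV$.

VV$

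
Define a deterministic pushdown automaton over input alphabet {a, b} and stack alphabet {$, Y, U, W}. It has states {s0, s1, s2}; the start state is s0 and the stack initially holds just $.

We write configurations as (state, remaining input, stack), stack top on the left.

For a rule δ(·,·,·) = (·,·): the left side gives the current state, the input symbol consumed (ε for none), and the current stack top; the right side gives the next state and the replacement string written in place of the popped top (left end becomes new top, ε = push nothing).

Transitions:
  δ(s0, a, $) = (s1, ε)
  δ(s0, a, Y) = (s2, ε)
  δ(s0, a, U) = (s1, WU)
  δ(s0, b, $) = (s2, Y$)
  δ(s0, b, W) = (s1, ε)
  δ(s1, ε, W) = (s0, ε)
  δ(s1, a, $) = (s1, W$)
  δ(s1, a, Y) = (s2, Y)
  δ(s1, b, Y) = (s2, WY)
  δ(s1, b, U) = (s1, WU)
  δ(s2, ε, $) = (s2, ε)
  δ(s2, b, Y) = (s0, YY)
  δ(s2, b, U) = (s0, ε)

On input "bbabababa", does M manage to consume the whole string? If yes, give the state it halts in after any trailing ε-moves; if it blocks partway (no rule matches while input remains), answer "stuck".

s2

(s0, bbabababa, $)
  read b, top $: go to s2, push Y$ → (s2, babababa, Y$)
  read b, top Y: go to s0, push YY → (s0, abababa, YY$)
  read a, top Y: go to s2, push ε → (s2, bababa, Y$)
  read b, top Y: go to s0, push YY → (s0, ababa, YY$)
  read a, top Y: go to s2, push ε → (s2, baba, Y$)
  read b, top Y: go to s0, push YY → (s0, aba, YY$)
  read a, top Y: go to s2, push ε → (s2, ba, Y$)
  read b, top Y: go to s0, push YY → (s0, a, YY$)
  read a, top Y: go to s2, push ε → (s2, ε, Y$)
All input consumed; M is in state s2.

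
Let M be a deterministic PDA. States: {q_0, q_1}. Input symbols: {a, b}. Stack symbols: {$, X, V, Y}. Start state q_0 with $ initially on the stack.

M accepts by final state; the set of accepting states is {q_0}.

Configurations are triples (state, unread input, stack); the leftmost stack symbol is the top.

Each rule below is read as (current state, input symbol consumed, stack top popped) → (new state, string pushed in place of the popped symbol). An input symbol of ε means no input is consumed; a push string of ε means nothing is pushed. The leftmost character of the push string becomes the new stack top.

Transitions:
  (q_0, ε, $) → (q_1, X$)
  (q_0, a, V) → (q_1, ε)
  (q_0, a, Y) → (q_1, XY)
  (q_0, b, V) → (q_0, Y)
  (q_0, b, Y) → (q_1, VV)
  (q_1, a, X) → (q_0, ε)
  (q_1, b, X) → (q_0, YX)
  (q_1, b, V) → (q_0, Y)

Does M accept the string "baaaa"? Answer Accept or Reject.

(q_0, baaaa, $)
  ε-move, top $: go to q_1, push X$ → (q_1, baaaa, X$)
  read b, top X: go to q_0, push YX → (q_0, aaaa, YX$)
  read a, top Y: go to q_1, push XY → (q_1, aaa, XYX$)
  read a, top X: go to q_0, push ε → (q_0, aa, YX$)
  read a, top Y: go to q_1, push XY → (q_1, a, XYX$)
  read a, top X: go to q_0, push ε → (q_0, ε, YX$)
All input consumed; state q_0 ∈ F.

Accept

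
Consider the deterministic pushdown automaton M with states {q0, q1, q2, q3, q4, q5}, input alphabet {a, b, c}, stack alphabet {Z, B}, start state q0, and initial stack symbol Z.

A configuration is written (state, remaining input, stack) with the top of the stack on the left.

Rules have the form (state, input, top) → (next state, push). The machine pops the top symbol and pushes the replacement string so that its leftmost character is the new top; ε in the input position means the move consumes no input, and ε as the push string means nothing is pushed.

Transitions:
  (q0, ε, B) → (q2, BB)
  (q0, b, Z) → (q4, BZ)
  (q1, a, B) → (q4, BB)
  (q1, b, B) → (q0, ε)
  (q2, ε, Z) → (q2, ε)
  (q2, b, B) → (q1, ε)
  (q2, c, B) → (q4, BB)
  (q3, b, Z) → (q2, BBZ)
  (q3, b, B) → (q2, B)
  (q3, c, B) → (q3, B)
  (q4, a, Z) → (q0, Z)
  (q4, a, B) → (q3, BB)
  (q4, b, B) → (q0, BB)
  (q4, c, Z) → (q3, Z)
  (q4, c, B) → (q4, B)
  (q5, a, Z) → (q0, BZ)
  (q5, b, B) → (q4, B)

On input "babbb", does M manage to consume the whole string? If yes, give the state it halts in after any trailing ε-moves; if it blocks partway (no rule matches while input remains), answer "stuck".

(q0, babbb, Z) ⊢ (q4, abbb, BZ) ⊢ (q3, bbb, BBZ) ⊢ (q2, bb, BBZ) ⊢ (q1, b, BZ) ⊢ (q0, ε, Z)
All input consumed; M is in state q0.

q0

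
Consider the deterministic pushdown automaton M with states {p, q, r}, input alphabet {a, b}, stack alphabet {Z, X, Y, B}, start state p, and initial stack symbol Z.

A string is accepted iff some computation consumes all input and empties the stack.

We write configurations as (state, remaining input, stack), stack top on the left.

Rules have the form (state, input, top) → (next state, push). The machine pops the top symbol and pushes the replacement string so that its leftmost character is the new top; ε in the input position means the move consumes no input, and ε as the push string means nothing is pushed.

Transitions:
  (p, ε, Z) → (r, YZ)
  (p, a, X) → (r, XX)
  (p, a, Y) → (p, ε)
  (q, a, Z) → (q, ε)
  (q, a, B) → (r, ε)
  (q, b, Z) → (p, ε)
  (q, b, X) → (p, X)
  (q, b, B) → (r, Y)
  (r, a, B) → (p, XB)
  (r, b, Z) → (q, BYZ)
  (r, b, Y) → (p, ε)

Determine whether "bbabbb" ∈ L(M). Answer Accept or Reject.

(p, bbabbb, Z) ⊢ (r, bbabbb, YZ) ⊢ (p, babbb, Z) ⊢ (r, babbb, YZ) ⊢ (p, abbb, Z) ⊢ (r, abbb, YZ)
No transition applies at (r, abbb, YZ); input not fully consumed.

Reject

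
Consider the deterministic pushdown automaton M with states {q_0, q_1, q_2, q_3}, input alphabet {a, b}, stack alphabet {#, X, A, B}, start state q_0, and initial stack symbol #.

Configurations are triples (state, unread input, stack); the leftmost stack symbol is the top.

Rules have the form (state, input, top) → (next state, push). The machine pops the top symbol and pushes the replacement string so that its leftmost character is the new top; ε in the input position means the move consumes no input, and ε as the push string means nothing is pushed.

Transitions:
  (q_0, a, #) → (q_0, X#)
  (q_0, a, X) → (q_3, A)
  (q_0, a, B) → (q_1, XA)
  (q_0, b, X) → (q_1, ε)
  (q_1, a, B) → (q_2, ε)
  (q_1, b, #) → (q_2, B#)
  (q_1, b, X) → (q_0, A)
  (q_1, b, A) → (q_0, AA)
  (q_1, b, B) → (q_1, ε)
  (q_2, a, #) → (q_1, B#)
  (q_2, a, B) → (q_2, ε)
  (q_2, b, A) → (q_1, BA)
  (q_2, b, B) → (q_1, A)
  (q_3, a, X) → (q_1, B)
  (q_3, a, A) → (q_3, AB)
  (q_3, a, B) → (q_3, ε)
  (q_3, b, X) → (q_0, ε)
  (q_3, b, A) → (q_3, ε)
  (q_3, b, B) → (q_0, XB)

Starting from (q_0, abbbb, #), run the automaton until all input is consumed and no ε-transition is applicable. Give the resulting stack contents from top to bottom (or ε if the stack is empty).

AA#

(q_0, abbbb, #)
  read a, top #: go to q_0, push X# → (q_0, bbbb, X#)
  read b, top X: go to q_1, push ε → (q_1, bbb, #)
  read b, top #: go to q_2, push B# → (q_2, bb, B#)
  read b, top B: go to q_1, push A → (q_1, b, A#)
  read b, top A: go to q_0, push AA → (q_0, ε, AA#)
All input consumed in state q_0 with stack AA#.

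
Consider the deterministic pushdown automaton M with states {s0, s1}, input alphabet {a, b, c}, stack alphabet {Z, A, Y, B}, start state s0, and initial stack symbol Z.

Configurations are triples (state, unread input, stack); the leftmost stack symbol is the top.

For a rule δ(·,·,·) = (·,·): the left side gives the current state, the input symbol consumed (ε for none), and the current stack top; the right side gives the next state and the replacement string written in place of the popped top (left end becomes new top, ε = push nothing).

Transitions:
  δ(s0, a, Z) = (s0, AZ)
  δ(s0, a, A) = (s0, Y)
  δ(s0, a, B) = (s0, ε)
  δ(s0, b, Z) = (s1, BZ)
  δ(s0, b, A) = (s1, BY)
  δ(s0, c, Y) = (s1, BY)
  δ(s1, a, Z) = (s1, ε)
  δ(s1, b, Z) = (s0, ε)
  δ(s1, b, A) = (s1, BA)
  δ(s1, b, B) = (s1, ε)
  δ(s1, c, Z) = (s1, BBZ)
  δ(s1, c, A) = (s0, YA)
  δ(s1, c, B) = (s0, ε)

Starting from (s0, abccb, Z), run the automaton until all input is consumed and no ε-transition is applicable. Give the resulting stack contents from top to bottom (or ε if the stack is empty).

YZ

(s0, abccb, Z)
  read a, top Z: go to s0, push AZ → (s0, bccb, AZ)
  read b, top A: go to s1, push BY → (s1, ccb, BYZ)
  read c, top B: go to s0, push ε → (s0, cb, YZ)
  read c, top Y: go to s1, push BY → (s1, b, BYZ)
  read b, top B: go to s1, push ε → (s1, ε, YZ)
All input consumed in state s1 with stack YZ.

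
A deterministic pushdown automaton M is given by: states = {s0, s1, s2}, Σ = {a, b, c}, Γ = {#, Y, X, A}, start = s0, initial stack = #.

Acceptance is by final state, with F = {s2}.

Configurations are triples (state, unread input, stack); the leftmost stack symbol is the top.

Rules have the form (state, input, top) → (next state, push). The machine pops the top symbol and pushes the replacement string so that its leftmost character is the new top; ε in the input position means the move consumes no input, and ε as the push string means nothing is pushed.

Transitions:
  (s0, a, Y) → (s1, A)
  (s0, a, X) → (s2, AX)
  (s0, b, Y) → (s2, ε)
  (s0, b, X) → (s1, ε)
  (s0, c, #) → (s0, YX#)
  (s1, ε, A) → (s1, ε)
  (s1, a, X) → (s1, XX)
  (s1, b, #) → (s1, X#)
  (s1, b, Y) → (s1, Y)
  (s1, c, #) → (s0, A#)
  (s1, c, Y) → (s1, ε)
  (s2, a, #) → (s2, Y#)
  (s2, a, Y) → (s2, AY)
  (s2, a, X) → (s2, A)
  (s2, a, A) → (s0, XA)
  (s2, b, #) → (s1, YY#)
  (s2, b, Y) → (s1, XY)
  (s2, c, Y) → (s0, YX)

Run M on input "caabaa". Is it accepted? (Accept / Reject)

Reject

(s0, caabaa, #)
  read c, top #: go to s0, push YX# → (s0, aabaa, YX#)
  read a, top Y: go to s1, push A → (s1, abaa, AX#)
  ε-move, top A: go to s1, push ε → (s1, abaa, X#)
  read a, top X: go to s1, push XX → (s1, baa, XX#)
No transition applies at (s1, baa, XX#); input not fully consumed.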